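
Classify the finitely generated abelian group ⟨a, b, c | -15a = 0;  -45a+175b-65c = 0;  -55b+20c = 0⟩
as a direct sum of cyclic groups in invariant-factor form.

Answer: M ≅ ℤ/5 ⊕ ℤ/15 ⊕ ℤ/15

Derivation:
rank_ℚ(R)=3; free=3−3=0
SNF(R) diag = [5, 15, 15] → torsion [5, 15, 15]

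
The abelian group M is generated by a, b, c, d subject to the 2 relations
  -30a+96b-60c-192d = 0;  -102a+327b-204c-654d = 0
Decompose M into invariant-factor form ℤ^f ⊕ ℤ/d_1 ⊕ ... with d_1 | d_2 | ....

Answer: M ≅ ℤ^2 ⊕ ℤ/3 ⊕ ℤ/6

Derivation:
rank_ℚ(R)=2; free=4−2=2
SNF(R) diag = [3, 6] → torsion [3, 6]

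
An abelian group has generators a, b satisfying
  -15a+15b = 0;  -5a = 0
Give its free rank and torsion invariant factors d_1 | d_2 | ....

rank_ℚ(R)=2; free=2−2=0
SNF(R) diag = [5, 15] → torsion [5, 15]

Answer: M ≅ ℤ/5 ⊕ ℤ/15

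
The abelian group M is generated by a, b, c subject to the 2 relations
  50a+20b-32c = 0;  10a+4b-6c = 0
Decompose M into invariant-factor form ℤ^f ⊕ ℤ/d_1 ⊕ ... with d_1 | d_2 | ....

rank_ℚ(R)=2; free=3−2=1
SNF(R) diag = [2, 2] → torsion [2, 2]

Answer: M ≅ ℤ^1 ⊕ ℤ/2 ⊕ ℤ/2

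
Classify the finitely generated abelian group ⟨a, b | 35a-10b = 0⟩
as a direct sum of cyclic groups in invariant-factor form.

Answer: M ≅ ℤ^1 ⊕ ℤ/5

Derivation:
rank_ℚ(R)=1; free=2−1=1
SNF(R) diag = [5] → torsion [5]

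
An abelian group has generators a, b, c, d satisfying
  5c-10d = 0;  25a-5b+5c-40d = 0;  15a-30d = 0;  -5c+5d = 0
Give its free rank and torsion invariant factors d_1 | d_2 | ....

Answer: M ≅ ℤ/5 ⊕ ℤ/5 ⊕ ℤ/5 ⊕ ℤ/15

Derivation:
rank_ℚ(R)=4; free=4−4=0
SNF(R) diag = [5, 5, 5, 15] → torsion [5, 5, 5, 15]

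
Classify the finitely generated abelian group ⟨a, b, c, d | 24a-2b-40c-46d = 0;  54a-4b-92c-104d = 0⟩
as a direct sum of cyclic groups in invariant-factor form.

Answer: M ≅ ℤ^2 ⊕ ℤ/2 ⊕ ℤ/6

Derivation:
rank_ℚ(R)=2; free=4−2=2
SNF(R) diag = [2, 6] → torsion [2, 6]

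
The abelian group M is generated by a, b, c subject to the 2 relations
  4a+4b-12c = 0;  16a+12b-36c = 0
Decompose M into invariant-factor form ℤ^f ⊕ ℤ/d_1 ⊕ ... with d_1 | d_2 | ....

rank_ℚ(R)=2; free=3−2=1
SNF(R) diag = [4, 4] → torsion [4, 4]

Answer: M ≅ ℤ^1 ⊕ ℤ/4 ⊕ ℤ/4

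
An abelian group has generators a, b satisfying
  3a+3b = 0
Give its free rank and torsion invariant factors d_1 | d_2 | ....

Answer: M ≅ ℤ^1 ⊕ ℤ/3

Derivation:
rank_ℚ(R)=1; free=2−1=1
SNF(R) diag = [3] → torsion [3]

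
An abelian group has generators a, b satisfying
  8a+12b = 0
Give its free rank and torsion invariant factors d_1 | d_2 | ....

Answer: M ≅ ℤ^1 ⊕ ℤ/4

Derivation:
rank_ℚ(R)=1; free=2−1=1
SNF(R) diag = [4] → torsion [4]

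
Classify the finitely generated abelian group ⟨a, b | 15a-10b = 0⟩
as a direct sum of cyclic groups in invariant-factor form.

rank_ℚ(R)=1; free=2−1=1
SNF(R) diag = [5] → torsion [5]

Answer: M ≅ ℤ^1 ⊕ ℤ/5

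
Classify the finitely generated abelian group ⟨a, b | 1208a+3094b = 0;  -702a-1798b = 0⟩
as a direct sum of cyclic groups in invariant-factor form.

rank_ℚ(R)=2; free=2−2=0
SNF(R) diag = [2, 2] → torsion [2, 2]

Answer: M ≅ ℤ/2 ⊕ ℤ/2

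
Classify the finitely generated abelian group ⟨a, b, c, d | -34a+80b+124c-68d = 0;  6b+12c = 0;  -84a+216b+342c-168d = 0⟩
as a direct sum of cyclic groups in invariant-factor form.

Answer: M ≅ ℤ^1 ⊕ ℤ/2 ⊕ ℤ/6 ⊕ ℤ/18

Derivation:
rank_ℚ(R)=3; free=4−3=1
SNF(R) diag = [2, 6, 18] → torsion [2, 6, 18]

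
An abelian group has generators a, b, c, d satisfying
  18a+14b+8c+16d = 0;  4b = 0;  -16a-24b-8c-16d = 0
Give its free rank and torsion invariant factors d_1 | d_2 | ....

Answer: M ≅ ℤ^1 ⊕ ℤ/2 ⊕ ℤ/4 ⊕ ℤ/8

Derivation:
rank_ℚ(R)=3; free=4−3=1
SNF(R) diag = [2, 4, 8] → torsion [2, 4, 8]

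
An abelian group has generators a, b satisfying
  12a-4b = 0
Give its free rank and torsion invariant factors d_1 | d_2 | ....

Answer: M ≅ ℤ^1 ⊕ ℤ/4

Derivation:
rank_ℚ(R)=1; free=2−1=1
SNF(R) diag = [4] → torsion [4]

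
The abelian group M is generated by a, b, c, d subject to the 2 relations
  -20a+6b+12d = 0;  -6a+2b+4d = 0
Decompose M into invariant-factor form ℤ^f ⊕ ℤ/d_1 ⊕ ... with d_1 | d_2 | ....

Answer: M ≅ ℤ^2 ⊕ ℤ/2 ⊕ ℤ/2

Derivation:
rank_ℚ(R)=2; free=4−2=2
SNF(R) diag = [2, 2] → torsion [2, 2]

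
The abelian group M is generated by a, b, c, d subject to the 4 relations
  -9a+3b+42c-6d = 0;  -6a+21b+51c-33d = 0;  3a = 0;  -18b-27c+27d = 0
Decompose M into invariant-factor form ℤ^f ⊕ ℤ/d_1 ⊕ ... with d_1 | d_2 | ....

rank_ℚ(R)=4; free=4−4=0
SNF(R) diag = [3, 3, 9, 18] → torsion [3, 3, 9, 18]

Answer: M ≅ ℤ/3 ⊕ ℤ/3 ⊕ ℤ/9 ⊕ ℤ/18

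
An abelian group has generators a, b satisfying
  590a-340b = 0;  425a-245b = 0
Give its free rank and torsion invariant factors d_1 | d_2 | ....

rank_ℚ(R)=2; free=2−2=0
SNF(R) diag = [5, 10] → torsion [5, 10]

Answer: M ≅ ℤ/5 ⊕ ℤ/10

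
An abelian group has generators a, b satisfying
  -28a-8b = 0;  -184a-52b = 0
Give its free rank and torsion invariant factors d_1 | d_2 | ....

rank_ℚ(R)=2; free=2−2=0
SNF(R) diag = [4, 4] → torsion [4, 4]

Answer: M ≅ ℤ/4 ⊕ ℤ/4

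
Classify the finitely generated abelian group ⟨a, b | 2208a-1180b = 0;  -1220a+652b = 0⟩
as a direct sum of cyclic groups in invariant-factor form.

rank_ℚ(R)=2; free=2−2=0
SNF(R) diag = [4, 4] → torsion [4, 4]

Answer: M ≅ ℤ/4 ⊕ ℤ/4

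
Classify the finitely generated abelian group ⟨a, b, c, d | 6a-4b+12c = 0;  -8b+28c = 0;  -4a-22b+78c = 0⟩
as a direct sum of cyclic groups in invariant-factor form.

Answer: M ≅ ℤ^1 ⊕ ℤ/2 ⊕ ℤ/2 ⊕ ℤ/4

Derivation:
rank_ℚ(R)=3; free=4−3=1
SNF(R) diag = [2, 2, 4] → torsion [2, 2, 4]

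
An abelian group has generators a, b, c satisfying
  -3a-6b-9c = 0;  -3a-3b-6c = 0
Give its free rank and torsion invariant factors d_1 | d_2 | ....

Answer: M ≅ ℤ^1 ⊕ ℤ/3 ⊕ ℤ/3

Derivation:
rank_ℚ(R)=2; free=3−2=1
SNF(R) diag = [3, 3] → torsion [3, 3]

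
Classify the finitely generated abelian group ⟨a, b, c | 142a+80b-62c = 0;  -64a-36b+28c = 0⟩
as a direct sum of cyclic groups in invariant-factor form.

Answer: M ≅ ℤ^1 ⊕ ℤ/2 ⊕ ℤ/4

Derivation:
rank_ℚ(R)=2; free=3−2=1
SNF(R) diag = [2, 4] → torsion [2, 4]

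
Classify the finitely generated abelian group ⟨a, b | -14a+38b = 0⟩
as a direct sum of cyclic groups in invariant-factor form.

rank_ℚ(R)=1; free=2−1=1
SNF(R) diag = [2] → torsion [2]

Answer: M ≅ ℤ^1 ⊕ ℤ/2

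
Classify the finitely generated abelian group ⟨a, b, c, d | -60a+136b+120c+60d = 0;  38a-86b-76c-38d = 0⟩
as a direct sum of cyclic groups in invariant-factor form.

rank_ℚ(R)=2; free=4−2=2
SNF(R) diag = [2, 4] → torsion [2, 4]

Answer: M ≅ ℤ^2 ⊕ ℤ/2 ⊕ ℤ/4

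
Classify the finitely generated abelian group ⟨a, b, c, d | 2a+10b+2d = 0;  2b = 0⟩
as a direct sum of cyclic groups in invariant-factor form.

rank_ℚ(R)=2; free=4−2=2
SNF(R) diag = [2, 2] → torsion [2, 2]

Answer: M ≅ ℤ^2 ⊕ ℤ/2 ⊕ ℤ/2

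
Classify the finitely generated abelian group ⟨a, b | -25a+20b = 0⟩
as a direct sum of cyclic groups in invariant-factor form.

rank_ℚ(R)=1; free=2−1=1
SNF(R) diag = [5] → torsion [5]

Answer: M ≅ ℤ^1 ⊕ ℤ/5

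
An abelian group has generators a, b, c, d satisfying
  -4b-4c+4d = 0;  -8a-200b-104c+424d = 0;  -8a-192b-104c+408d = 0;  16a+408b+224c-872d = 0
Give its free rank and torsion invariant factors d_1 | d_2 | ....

rank_ℚ(R)=4; free=4−4=0
SNF(R) diag = [4, 8, 8, 24] → torsion [4, 8, 8, 24]

Answer: M ≅ ℤ/4 ⊕ ℤ/8 ⊕ ℤ/8 ⊕ ℤ/24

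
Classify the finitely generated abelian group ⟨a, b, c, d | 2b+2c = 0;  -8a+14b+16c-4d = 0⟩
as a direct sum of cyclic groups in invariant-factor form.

rank_ℚ(R)=2; free=4−2=2
SNF(R) diag = [2, 2] → torsion [2, 2]

Answer: M ≅ ℤ^2 ⊕ ℤ/2 ⊕ ℤ/2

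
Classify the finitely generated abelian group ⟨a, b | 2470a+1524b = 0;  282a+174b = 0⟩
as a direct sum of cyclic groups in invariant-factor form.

Answer: M ≅ ℤ/2 ⊕ ℤ/6

Derivation:
rank_ℚ(R)=2; free=2−2=0
SNF(R) diag = [2, 6] → torsion [2, 6]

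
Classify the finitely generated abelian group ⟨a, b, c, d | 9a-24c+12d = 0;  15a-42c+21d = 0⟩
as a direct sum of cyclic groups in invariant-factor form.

rank_ℚ(R)=2; free=4−2=2
SNF(R) diag = [3, 3] → torsion [3, 3]

Answer: M ≅ ℤ^2 ⊕ ℤ/3 ⊕ ℤ/3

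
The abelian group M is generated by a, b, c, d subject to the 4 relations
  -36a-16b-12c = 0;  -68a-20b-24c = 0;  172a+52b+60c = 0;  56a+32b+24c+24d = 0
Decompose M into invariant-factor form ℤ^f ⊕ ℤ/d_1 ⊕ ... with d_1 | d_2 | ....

rank_ℚ(R)=4; free=4−4=0
SNF(R) diag = [4, 4, 12, 24] → torsion [4, 4, 12, 24]

Answer: M ≅ ℤ/4 ⊕ ℤ/4 ⊕ ℤ/12 ⊕ ℤ/24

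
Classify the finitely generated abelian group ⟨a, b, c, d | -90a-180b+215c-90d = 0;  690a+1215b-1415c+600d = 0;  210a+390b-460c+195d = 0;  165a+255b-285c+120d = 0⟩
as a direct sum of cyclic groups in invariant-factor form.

rank_ℚ(R)=4; free=4−4=0
SNF(R) diag = [5, 15, 15, 15] → torsion [5, 15, 15, 15]

Answer: M ≅ ℤ/5 ⊕ ℤ/15 ⊕ ℤ/15 ⊕ ℤ/15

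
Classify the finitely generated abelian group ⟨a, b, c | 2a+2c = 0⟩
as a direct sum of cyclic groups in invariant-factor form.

rank_ℚ(R)=1; free=3−1=2
SNF(R) diag = [2] → torsion [2]

Answer: M ≅ ℤ^2 ⊕ ℤ/2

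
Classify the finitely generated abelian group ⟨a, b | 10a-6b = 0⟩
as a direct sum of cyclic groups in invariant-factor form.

Answer: M ≅ ℤ^1 ⊕ ℤ/2

Derivation:
rank_ℚ(R)=1; free=2−1=1
SNF(R) diag = [2] → torsion [2]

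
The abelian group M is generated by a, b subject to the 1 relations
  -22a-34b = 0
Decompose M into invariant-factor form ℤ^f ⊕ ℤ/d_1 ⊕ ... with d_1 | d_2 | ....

rank_ℚ(R)=1; free=2−1=1
SNF(R) diag = [2] → torsion [2]

Answer: M ≅ ℤ^1 ⊕ ℤ/2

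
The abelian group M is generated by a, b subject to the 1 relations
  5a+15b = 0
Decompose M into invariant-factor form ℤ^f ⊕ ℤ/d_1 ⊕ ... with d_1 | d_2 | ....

Answer: M ≅ ℤ^1 ⊕ ℤ/5

Derivation:
rank_ℚ(R)=1; free=2−1=1
SNF(R) diag = [5] → torsion [5]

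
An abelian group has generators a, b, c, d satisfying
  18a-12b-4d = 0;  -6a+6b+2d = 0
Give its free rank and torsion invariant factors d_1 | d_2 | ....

Answer: M ≅ ℤ^2 ⊕ ℤ/2 ⊕ ℤ/6

Derivation:
rank_ℚ(R)=2; free=4−2=2
SNF(R) diag = [2, 6] → torsion [2, 6]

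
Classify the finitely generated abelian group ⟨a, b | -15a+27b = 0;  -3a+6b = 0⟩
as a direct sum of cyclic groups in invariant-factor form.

Answer: M ≅ ℤ/3 ⊕ ℤ/3

Derivation:
rank_ℚ(R)=2; free=2−2=0
SNF(R) diag = [3, 3] → torsion [3, 3]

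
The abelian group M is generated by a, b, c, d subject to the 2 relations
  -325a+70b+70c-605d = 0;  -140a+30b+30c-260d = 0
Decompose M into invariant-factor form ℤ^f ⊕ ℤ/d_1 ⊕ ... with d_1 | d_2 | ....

Answer: M ≅ ℤ^2 ⊕ ℤ/5 ⊕ ℤ/10

Derivation:
rank_ℚ(R)=2; free=4−2=2
SNF(R) diag = [5, 10] → torsion [5, 10]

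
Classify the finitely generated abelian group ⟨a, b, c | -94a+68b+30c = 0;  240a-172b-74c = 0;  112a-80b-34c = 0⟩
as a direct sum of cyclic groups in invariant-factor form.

Answer: M ≅ ℤ/2 ⊕ ℤ/2 ⊕ ℤ/4

Derivation:
rank_ℚ(R)=3; free=3−3=0
SNF(R) diag = [2, 2, 4] → torsion [2, 2, 4]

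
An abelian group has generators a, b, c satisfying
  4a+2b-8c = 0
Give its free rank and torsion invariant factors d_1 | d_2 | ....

Answer: M ≅ ℤ^2 ⊕ ℤ/2

Derivation:
rank_ℚ(R)=1; free=3−1=2
SNF(R) diag = [2] → torsion [2]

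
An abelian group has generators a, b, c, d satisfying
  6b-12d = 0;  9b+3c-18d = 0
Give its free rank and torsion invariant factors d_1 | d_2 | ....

Answer: M ≅ ℤ^2 ⊕ ℤ/3 ⊕ ℤ/6

Derivation:
rank_ℚ(R)=2; free=4−2=2
SNF(R) diag = [3, 6] → torsion [3, 6]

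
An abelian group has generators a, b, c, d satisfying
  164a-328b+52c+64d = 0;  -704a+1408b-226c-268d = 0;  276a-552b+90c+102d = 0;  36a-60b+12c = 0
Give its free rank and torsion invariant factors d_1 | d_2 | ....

Answer: M ≅ ℤ/2 ⊕ ℤ/6 ⊕ ℤ/12 ⊕ ℤ/12

Derivation:
rank_ℚ(R)=4; free=4−4=0
SNF(R) diag = [2, 6, 12, 12] → torsion [2, 6, 12, 12]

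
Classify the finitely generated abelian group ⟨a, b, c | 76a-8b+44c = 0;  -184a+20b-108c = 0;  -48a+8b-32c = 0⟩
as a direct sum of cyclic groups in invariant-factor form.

rank_ℚ(R)=3; free=3−3=0
SNF(R) diag = [4, 4, 8] → torsion [4, 4, 8]

Answer: M ≅ ℤ/4 ⊕ ℤ/4 ⊕ ℤ/8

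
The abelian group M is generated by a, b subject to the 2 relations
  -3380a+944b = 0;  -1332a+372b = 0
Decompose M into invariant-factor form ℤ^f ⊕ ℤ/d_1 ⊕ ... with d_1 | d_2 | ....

Answer: M ≅ ℤ/4 ⊕ ℤ/12

Derivation:
rank_ℚ(R)=2; free=2−2=0
SNF(R) diag = [4, 12] → torsion [4, 12]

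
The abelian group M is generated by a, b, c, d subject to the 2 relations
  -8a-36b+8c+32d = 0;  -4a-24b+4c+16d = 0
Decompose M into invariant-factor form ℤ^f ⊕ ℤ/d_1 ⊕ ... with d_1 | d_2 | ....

Answer: M ≅ ℤ^2 ⊕ ℤ/4 ⊕ ℤ/12

Derivation:
rank_ℚ(R)=2; free=4−2=2
SNF(R) diag = [4, 12] → torsion [4, 12]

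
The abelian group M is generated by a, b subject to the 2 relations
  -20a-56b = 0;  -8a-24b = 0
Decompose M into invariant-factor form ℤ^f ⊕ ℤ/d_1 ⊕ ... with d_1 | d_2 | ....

Answer: M ≅ ℤ/4 ⊕ ℤ/8

Derivation:
rank_ℚ(R)=2; free=2−2=0
SNF(R) diag = [4, 8] → torsion [4, 8]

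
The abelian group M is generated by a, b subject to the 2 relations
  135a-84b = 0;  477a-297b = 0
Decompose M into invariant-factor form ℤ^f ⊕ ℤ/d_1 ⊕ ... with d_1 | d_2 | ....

rank_ℚ(R)=2; free=2−2=0
SNF(R) diag = [3, 9] → torsion [3, 9]

Answer: M ≅ ℤ/3 ⊕ ℤ/9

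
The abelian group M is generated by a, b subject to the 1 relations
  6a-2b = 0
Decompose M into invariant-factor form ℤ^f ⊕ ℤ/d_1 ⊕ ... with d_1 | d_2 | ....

Answer: M ≅ ℤ^1 ⊕ ℤ/2

Derivation:
rank_ℚ(R)=1; free=2−1=1
SNF(R) diag = [2] → torsion [2]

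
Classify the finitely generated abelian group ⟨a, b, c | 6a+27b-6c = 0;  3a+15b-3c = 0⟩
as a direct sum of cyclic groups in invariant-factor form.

rank_ℚ(R)=2; free=3−2=1
SNF(R) diag = [3, 3] → torsion [3, 3]

Answer: M ≅ ℤ^1 ⊕ ℤ/3 ⊕ ℤ/3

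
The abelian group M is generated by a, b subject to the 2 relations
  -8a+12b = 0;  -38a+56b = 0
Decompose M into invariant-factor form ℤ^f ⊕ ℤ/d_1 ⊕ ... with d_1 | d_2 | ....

rank_ℚ(R)=2; free=2−2=0
SNF(R) diag = [2, 4] → torsion [2, 4]

Answer: M ≅ ℤ/2 ⊕ ℤ/4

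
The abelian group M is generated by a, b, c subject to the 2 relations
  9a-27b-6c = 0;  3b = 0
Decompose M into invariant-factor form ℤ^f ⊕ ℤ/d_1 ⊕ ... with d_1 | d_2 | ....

rank_ℚ(R)=2; free=3−2=1
SNF(R) diag = [3, 3] → torsion [3, 3]

Answer: M ≅ ℤ^1 ⊕ ℤ/3 ⊕ ℤ/3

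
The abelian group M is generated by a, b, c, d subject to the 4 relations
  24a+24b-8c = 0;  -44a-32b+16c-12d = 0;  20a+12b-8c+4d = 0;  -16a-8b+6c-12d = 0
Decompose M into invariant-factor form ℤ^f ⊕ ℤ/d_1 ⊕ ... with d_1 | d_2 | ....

rank_ℚ(R)=4; free=4−4=0
SNF(R) diag = [2, 4, 4, 8] → torsion [2, 4, 4, 8]

Answer: M ≅ ℤ/2 ⊕ ℤ/4 ⊕ ℤ/4 ⊕ ℤ/8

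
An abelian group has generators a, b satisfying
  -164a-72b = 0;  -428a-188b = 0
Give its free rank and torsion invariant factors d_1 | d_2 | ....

Answer: M ≅ ℤ/4 ⊕ ℤ/4

Derivation:
rank_ℚ(R)=2; free=2−2=0
SNF(R) diag = [4, 4] → torsion [4, 4]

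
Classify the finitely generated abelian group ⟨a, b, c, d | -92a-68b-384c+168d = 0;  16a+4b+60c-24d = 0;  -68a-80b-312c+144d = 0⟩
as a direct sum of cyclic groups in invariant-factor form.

Answer: M ≅ ℤ^1 ⊕ ℤ/4 ⊕ ℤ/12 ⊕ ℤ/12

Derivation:
rank_ℚ(R)=3; free=4−3=1
SNF(R) diag = [4, 12, 12] → torsion [4, 12, 12]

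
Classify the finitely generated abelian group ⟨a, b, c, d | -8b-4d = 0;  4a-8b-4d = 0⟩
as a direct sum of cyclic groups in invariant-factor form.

rank_ℚ(R)=2; free=4−2=2
SNF(R) diag = [4, 4] → torsion [4, 4]

Answer: M ≅ ℤ^2 ⊕ ℤ/4 ⊕ ℤ/4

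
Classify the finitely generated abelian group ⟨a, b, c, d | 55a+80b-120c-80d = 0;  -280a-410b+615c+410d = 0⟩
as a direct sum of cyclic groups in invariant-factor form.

Answer: M ≅ ℤ^2 ⊕ ℤ/5 ⊕ ℤ/15

Derivation:
rank_ℚ(R)=2; free=4−2=2
SNF(R) diag = [5, 15] → torsion [5, 15]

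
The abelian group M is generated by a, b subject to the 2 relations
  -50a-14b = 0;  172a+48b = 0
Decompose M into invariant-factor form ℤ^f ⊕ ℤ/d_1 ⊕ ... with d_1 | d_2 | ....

Answer: M ≅ ℤ/2 ⊕ ℤ/4

Derivation:
rank_ℚ(R)=2; free=2−2=0
SNF(R) diag = [2, 4] → torsion [2, 4]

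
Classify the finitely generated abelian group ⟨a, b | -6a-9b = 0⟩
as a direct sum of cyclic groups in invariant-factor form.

Answer: M ≅ ℤ^1 ⊕ ℤ/3

Derivation:
rank_ℚ(R)=1; free=2−1=1
SNF(R) diag = [3] → torsion [3]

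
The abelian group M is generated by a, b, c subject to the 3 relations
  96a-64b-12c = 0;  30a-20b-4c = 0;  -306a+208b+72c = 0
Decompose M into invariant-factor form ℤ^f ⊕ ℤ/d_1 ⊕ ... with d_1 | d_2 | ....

Answer: M ≅ ℤ/2 ⊕ ℤ/4 ⊕ ℤ/12

Derivation:
rank_ℚ(R)=3; free=3−3=0
SNF(R) diag = [2, 4, 12] → torsion [2, 4, 12]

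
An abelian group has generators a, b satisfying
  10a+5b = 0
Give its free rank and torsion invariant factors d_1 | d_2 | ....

Answer: M ≅ ℤ^1 ⊕ ℤ/5

Derivation:
rank_ℚ(R)=1; free=2−1=1
SNF(R) diag = [5] → torsion [5]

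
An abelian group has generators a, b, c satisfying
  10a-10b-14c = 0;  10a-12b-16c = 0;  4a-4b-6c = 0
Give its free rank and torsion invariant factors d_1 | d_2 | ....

rank_ℚ(R)=3; free=3−3=0
SNF(R) diag = [2, 2, 2] → torsion [2, 2, 2]

Answer: M ≅ ℤ/2 ⊕ ℤ/2 ⊕ ℤ/2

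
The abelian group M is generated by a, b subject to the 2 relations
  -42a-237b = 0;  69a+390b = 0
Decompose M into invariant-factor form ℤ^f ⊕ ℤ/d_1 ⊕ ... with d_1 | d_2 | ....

rank_ℚ(R)=2; free=2−2=0
SNF(R) diag = [3, 9] → torsion [3, 9]

Answer: M ≅ ℤ/3 ⊕ ℤ/9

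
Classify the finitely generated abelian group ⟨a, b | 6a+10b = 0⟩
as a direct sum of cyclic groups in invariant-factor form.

Answer: M ≅ ℤ^1 ⊕ ℤ/2

Derivation:
rank_ℚ(R)=1; free=2−1=1
SNF(R) diag = [2] → torsion [2]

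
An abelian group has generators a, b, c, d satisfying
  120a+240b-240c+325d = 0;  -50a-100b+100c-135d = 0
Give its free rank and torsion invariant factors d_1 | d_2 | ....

Answer: M ≅ ℤ^2 ⊕ ℤ/5 ⊕ ℤ/10

Derivation:
rank_ℚ(R)=2; free=4−2=2
SNF(R) diag = [5, 10] → torsion [5, 10]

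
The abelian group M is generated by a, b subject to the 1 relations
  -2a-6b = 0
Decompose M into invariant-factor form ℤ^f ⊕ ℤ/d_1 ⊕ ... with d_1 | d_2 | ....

Answer: M ≅ ℤ^1 ⊕ ℤ/2

Derivation:
rank_ℚ(R)=1; free=2−1=1
SNF(R) diag = [2] → torsion [2]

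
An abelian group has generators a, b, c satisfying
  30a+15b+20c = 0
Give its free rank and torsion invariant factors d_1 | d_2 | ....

Answer: M ≅ ℤ^2 ⊕ ℤ/5

Derivation:
rank_ℚ(R)=1; free=3−1=2
SNF(R) diag = [5] → torsion [5]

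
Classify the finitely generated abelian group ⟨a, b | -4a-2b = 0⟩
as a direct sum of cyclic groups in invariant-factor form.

rank_ℚ(R)=1; free=2−1=1
SNF(R) diag = [2] → torsion [2]

Answer: M ≅ ℤ^1 ⊕ ℤ/2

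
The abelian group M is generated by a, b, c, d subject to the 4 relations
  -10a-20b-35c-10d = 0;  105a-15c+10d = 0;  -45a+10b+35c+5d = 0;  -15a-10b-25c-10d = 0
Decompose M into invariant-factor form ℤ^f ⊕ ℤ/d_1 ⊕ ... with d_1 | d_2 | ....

rank_ℚ(R)=4; free=4−4=0
SNF(R) diag = [5, 5, 5, 10] → torsion [5, 5, 5, 10]

Answer: M ≅ ℤ/5 ⊕ ℤ/5 ⊕ ℤ/5 ⊕ ℤ/10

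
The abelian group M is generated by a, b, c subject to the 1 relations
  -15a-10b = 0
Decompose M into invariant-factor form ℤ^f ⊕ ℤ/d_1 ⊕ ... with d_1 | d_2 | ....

Answer: M ≅ ℤ^2 ⊕ ℤ/5

Derivation:
rank_ℚ(R)=1; free=3−1=2
SNF(R) diag = [5] → torsion [5]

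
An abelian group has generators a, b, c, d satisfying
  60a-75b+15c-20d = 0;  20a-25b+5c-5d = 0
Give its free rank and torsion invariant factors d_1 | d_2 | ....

rank_ℚ(R)=2; free=4−2=2
SNF(R) diag = [5, 5] → torsion [5, 5]

Answer: M ≅ ℤ^2 ⊕ ℤ/5 ⊕ ℤ/5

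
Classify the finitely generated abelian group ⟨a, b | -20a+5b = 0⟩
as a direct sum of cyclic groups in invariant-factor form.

Answer: M ≅ ℤ^1 ⊕ ℤ/5

Derivation:
rank_ℚ(R)=1; free=2−1=1
SNF(R) diag = [5] → torsion [5]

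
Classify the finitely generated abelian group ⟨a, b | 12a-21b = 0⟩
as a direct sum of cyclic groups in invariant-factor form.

rank_ℚ(R)=1; free=2−1=1
SNF(R) diag = [3] → torsion [3]

Answer: M ≅ ℤ^1 ⊕ ℤ/3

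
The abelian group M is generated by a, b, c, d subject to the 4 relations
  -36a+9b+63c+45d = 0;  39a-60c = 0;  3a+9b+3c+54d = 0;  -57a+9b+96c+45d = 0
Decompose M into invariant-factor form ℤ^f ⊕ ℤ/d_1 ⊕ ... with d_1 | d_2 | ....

rank_ℚ(R)=4; free=4−4=0
SNF(R) diag = [3, 9, 9, 9] → torsion [3, 9, 9, 9]

Answer: M ≅ ℤ/3 ⊕ ℤ/9 ⊕ ℤ/9 ⊕ ℤ/9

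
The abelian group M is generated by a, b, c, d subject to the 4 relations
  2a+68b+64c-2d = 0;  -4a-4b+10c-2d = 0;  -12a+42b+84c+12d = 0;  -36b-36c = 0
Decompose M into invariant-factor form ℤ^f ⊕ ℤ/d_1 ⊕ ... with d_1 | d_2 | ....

rank_ℚ(R)=4; free=4−4=0
SNF(R) diag = [2, 6, 18, 36] → torsion [2, 6, 18, 36]

Answer: M ≅ ℤ/2 ⊕ ℤ/6 ⊕ ℤ/18 ⊕ ℤ/36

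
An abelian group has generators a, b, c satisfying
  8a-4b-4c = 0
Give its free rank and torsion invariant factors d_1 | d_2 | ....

Answer: M ≅ ℤ^2 ⊕ ℤ/4

Derivation:
rank_ℚ(R)=1; free=3−1=2
SNF(R) diag = [4] → torsion [4]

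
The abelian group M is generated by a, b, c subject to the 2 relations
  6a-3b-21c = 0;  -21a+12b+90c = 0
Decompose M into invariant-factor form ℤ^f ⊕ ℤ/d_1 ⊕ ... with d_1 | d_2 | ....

rank_ℚ(R)=2; free=3−2=1
SNF(R) diag = [3, 3] → torsion [3, 3]

Answer: M ≅ ℤ^1 ⊕ ℤ/3 ⊕ ℤ/3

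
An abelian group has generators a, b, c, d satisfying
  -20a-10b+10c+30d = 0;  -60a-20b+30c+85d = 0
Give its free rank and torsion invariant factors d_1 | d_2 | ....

Answer: M ≅ ℤ^2 ⊕ ℤ/5 ⊕ ℤ/10

Derivation:
rank_ℚ(R)=2; free=4−2=2
SNF(R) diag = [5, 10] → torsion [5, 10]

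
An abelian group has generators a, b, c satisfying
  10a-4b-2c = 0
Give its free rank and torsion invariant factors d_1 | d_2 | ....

Answer: M ≅ ℤ^2 ⊕ ℤ/2

Derivation:
rank_ℚ(R)=1; free=3−1=2
SNF(R) diag = [2] → torsion [2]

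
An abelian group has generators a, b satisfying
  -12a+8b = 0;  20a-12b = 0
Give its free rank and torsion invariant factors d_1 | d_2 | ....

Answer: M ≅ ℤ/4 ⊕ ℤ/4

Derivation:
rank_ℚ(R)=2; free=2−2=0
SNF(R) diag = [4, 4] → torsion [4, 4]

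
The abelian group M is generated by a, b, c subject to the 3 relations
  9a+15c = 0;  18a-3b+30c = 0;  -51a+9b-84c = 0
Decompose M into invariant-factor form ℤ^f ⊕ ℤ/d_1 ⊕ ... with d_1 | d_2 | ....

Answer: M ≅ ℤ/3 ⊕ ℤ/3 ⊕ ℤ/3

Derivation:
rank_ℚ(R)=3; free=3−3=0
SNF(R) diag = [3, 3, 3] → torsion [3, 3, 3]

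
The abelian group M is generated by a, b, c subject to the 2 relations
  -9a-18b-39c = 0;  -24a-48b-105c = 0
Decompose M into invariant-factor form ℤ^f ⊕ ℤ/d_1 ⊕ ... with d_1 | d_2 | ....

rank_ℚ(R)=2; free=3−2=1
SNF(R) diag = [3, 3] → torsion [3, 3]

Answer: M ≅ ℤ^1 ⊕ ℤ/3 ⊕ ℤ/3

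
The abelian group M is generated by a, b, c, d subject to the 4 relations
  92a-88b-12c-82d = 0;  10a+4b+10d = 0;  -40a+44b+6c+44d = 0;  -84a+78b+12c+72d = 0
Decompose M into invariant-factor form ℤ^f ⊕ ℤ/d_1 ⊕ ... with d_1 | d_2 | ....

rank_ℚ(R)=4; free=4−4=0
SNF(R) diag = [2, 6, 6, 6] → torsion [2, 6, 6, 6]

Answer: M ≅ ℤ/2 ⊕ ℤ/6 ⊕ ℤ/6 ⊕ ℤ/6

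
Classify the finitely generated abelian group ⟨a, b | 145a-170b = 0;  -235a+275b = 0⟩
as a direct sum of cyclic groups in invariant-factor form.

Answer: M ≅ ℤ/5 ⊕ ℤ/15

Derivation:
rank_ℚ(R)=2; free=2−2=0
SNF(R) diag = [5, 15] → torsion [5, 15]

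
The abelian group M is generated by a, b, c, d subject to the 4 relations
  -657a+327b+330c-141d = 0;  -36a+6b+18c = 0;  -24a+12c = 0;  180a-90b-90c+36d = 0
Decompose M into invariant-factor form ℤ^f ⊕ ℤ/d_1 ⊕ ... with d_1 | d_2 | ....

rank_ℚ(R)=4; free=4−4=0
SNF(R) diag = [3, 6, 12, 36] → torsion [3, 6, 12, 36]

Answer: M ≅ ℤ/3 ⊕ ℤ/6 ⊕ ℤ/12 ⊕ ℤ/36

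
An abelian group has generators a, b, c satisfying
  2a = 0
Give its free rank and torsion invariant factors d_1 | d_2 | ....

rank_ℚ(R)=1; free=3−1=2
SNF(R) diag = [2] → torsion [2]

Answer: M ≅ ℤ^2 ⊕ ℤ/2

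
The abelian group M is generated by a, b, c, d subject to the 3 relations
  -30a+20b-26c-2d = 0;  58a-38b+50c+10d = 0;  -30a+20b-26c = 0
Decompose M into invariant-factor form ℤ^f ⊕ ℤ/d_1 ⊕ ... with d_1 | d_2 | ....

Answer: M ≅ ℤ^1 ⊕ ℤ/2 ⊕ ℤ/2 ⊕ ℤ/2

Derivation:
rank_ℚ(R)=3; free=4−3=1
SNF(R) diag = [2, 2, 2] → torsion [2, 2, 2]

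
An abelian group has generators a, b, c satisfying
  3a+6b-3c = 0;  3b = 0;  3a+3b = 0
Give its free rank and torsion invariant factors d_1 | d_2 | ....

rank_ℚ(R)=3; free=3−3=0
SNF(R) diag = [3, 3, 3] → torsion [3, 3, 3]

Answer: M ≅ ℤ/3 ⊕ ℤ/3 ⊕ ℤ/3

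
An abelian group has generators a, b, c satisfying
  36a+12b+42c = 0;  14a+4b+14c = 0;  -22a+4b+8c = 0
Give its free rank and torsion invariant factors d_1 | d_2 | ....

Answer: M ≅ ℤ/2 ⊕ ℤ/6 ⊕ ℤ/12

Derivation:
rank_ℚ(R)=3; free=3−3=0
SNF(R) diag = [2, 6, 12] → torsion [2, 6, 12]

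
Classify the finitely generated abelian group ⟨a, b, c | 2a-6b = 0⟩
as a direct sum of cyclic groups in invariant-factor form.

rank_ℚ(R)=1; free=3−1=2
SNF(R) diag = [2] → torsion [2]

Answer: M ≅ ℤ^2 ⊕ ℤ/2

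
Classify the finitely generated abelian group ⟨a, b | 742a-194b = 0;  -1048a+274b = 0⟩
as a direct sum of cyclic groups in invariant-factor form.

Answer: M ≅ ℤ/2 ⊕ ℤ/2

Derivation:
rank_ℚ(R)=2; free=2−2=0
SNF(R) diag = [2, 2] → torsion [2, 2]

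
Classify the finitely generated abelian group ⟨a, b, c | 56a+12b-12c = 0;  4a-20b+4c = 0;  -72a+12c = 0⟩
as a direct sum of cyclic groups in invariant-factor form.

Answer: M ≅ ℤ/4 ⊕ ℤ/4 ⊕ ℤ/12

Derivation:
rank_ℚ(R)=3; free=3−3=0
SNF(R) diag = [4, 4, 12] → torsion [4, 4, 12]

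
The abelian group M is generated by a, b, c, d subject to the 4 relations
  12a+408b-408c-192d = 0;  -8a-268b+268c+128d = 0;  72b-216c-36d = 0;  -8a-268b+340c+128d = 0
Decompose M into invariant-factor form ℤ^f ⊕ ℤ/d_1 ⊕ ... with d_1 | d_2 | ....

Answer: M ≅ ℤ/4 ⊕ ℤ/12 ⊕ ℤ/36 ⊕ ℤ/72

Derivation:
rank_ℚ(R)=4; free=4−4=0
SNF(R) diag = [4, 12, 36, 72] → torsion [4, 12, 36, 72]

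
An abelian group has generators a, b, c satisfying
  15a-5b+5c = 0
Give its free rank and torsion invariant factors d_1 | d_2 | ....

Answer: M ≅ ℤ^2 ⊕ ℤ/5

Derivation:
rank_ℚ(R)=1; free=3−1=2
SNF(R) diag = [5] → torsion [5]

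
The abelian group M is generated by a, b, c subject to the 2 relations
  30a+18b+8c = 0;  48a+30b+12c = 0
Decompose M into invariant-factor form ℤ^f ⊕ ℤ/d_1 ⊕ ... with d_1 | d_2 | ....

rank_ℚ(R)=2; free=3−2=1
SNF(R) diag = [2, 6] → torsion [2, 6]

Answer: M ≅ ℤ^1 ⊕ ℤ/2 ⊕ ℤ/6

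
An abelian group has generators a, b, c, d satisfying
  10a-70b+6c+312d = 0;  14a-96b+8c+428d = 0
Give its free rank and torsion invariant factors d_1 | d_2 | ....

rank_ℚ(R)=2; free=4−2=2
SNF(R) diag = [2, 2] → torsion [2, 2]

Answer: M ≅ ℤ^2 ⊕ ℤ/2 ⊕ ℤ/2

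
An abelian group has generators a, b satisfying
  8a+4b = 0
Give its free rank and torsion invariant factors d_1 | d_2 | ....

Answer: M ≅ ℤ^1 ⊕ ℤ/4

Derivation:
rank_ℚ(R)=1; free=2−1=1
SNF(R) diag = [4] → torsion [4]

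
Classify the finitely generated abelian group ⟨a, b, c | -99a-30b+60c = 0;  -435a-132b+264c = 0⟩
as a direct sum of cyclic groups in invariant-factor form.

Answer: M ≅ ℤ^1 ⊕ ℤ/3 ⊕ ℤ/6

Derivation:
rank_ℚ(R)=2; free=3−2=1
SNF(R) diag = [3, 6] → torsion [3, 6]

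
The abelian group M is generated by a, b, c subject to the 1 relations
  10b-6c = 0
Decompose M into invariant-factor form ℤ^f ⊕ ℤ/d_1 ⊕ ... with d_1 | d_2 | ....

rank_ℚ(R)=1; free=3−1=2
SNF(R) diag = [2] → torsion [2]

Answer: M ≅ ℤ^2 ⊕ ℤ/2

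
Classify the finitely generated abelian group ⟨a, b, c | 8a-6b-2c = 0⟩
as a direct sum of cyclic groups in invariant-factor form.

rank_ℚ(R)=1; free=3−1=2
SNF(R) diag = [2] → torsion [2]

Answer: M ≅ ℤ^2 ⊕ ℤ/2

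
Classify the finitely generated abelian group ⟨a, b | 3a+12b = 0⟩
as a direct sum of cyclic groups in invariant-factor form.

Answer: M ≅ ℤ^1 ⊕ ℤ/3

Derivation:
rank_ℚ(R)=1; free=2−1=1
SNF(R) diag = [3] → torsion [3]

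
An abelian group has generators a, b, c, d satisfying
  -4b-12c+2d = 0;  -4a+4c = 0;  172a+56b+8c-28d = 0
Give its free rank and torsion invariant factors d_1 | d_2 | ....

rank_ℚ(R)=3; free=4−3=1
SNF(R) diag = [2, 4, 12] → torsion [2, 4, 12]

Answer: M ≅ ℤ^1 ⊕ ℤ/2 ⊕ ℤ/4 ⊕ ℤ/12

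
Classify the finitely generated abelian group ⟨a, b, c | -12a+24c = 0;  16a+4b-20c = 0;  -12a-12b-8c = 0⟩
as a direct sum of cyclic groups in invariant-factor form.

Answer: M ≅ ℤ/4 ⊕ ℤ/4 ⊕ ℤ/12

Derivation:
rank_ℚ(R)=3; free=3−3=0
SNF(R) diag = [4, 4, 12] → torsion [4, 4, 12]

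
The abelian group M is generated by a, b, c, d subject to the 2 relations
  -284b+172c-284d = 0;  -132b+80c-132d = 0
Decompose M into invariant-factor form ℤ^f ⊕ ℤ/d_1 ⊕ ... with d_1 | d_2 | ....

rank_ℚ(R)=2; free=4−2=2
SNF(R) diag = [4, 4] → torsion [4, 4]

Answer: M ≅ ℤ^2 ⊕ ℤ/4 ⊕ ℤ/4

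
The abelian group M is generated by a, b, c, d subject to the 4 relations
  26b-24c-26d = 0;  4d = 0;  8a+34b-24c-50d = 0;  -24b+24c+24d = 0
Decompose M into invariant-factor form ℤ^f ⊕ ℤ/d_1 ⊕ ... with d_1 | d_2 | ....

rank_ℚ(R)=4; free=4−4=0
SNF(R) diag = [2, 4, 8, 24] → torsion [2, 4, 8, 24]

Answer: M ≅ ℤ/2 ⊕ ℤ/4 ⊕ ℤ/8 ⊕ ℤ/24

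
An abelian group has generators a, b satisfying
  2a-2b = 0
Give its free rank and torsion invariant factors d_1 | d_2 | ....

Answer: M ≅ ℤ^1 ⊕ ℤ/2

Derivation:
rank_ℚ(R)=1; free=2−1=1
SNF(R) diag = [2] → torsion [2]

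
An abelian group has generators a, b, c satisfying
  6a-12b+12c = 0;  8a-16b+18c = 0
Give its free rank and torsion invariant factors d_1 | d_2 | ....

rank_ℚ(R)=2; free=3−2=1
SNF(R) diag = [2, 6] → torsion [2, 6]

Answer: M ≅ ℤ^1 ⊕ ℤ/2 ⊕ ℤ/6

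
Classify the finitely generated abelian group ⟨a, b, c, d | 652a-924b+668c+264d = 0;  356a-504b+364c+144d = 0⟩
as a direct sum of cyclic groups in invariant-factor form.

rank_ℚ(R)=2; free=4−2=2
SNF(R) diag = [4, 12] → torsion [4, 12]

Answer: M ≅ ℤ^2 ⊕ ℤ/4 ⊕ ℤ/12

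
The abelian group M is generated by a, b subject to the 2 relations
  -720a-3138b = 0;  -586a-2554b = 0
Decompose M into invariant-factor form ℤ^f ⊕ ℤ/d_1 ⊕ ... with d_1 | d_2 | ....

Answer: M ≅ ℤ/2 ⊕ ℤ/6

Derivation:
rank_ℚ(R)=2; free=2−2=0
SNF(R) diag = [2, 6] → torsion [2, 6]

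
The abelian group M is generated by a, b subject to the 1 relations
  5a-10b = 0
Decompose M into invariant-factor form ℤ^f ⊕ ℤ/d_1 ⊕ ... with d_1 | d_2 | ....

rank_ℚ(R)=1; free=2−1=1
SNF(R) diag = [5] → torsion [5]

Answer: M ≅ ℤ^1 ⊕ ℤ/5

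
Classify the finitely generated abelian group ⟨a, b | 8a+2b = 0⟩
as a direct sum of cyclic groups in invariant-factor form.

rank_ℚ(R)=1; free=2−1=1
SNF(R) diag = [2] → torsion [2]

Answer: M ≅ ℤ^1 ⊕ ℤ/2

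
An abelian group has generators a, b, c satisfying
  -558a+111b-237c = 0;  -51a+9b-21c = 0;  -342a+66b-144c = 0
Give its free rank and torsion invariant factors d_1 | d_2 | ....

Answer: M ≅ ℤ/3 ⊕ ℤ/3 ⊕ ℤ/6

Derivation:
rank_ℚ(R)=3; free=3−3=0
SNF(R) diag = [3, 3, 6] → torsion [3, 3, 6]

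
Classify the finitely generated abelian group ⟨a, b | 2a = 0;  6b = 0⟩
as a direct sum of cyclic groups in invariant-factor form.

Answer: M ≅ ℤ/2 ⊕ ℤ/6

Derivation:
rank_ℚ(R)=2; free=2−2=0
SNF(R) diag = [2, 6] → torsion [2, 6]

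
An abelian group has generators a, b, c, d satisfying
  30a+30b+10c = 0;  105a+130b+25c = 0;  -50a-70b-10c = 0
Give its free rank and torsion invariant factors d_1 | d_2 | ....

rank_ℚ(R)=3; free=4−3=1
SNF(R) diag = [5, 10, 20] → torsion [5, 10, 20]

Answer: M ≅ ℤ^1 ⊕ ℤ/5 ⊕ ℤ/10 ⊕ ℤ/20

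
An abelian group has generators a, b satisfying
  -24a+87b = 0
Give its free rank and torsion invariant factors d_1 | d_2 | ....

Answer: M ≅ ℤ^1 ⊕ ℤ/3

Derivation:
rank_ℚ(R)=1; free=2−1=1
SNF(R) diag = [3] → torsion [3]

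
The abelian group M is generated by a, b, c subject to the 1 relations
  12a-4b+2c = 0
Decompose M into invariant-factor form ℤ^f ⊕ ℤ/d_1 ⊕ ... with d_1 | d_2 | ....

rank_ℚ(R)=1; free=3−1=2
SNF(R) diag = [2] → torsion [2]

Answer: M ≅ ℤ^2 ⊕ ℤ/2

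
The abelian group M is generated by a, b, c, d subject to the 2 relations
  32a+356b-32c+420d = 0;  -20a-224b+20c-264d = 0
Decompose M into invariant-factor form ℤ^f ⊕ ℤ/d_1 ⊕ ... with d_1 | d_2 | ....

rank_ℚ(R)=2; free=4−2=2
SNF(R) diag = [4, 12] → torsion [4, 12]

Answer: M ≅ ℤ^2 ⊕ ℤ/4 ⊕ ℤ/12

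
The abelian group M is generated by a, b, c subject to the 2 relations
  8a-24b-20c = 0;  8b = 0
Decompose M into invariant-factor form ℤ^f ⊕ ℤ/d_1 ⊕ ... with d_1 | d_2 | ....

rank_ℚ(R)=2; free=3−2=1
SNF(R) diag = [4, 8] → torsion [4, 8]

Answer: M ≅ ℤ^1 ⊕ ℤ/4 ⊕ ℤ/8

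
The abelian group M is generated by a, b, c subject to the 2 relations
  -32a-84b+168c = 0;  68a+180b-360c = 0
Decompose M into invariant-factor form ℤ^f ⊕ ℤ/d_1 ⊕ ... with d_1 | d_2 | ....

rank_ℚ(R)=2; free=3−2=1
SNF(R) diag = [4, 12] → torsion [4, 12]

Answer: M ≅ ℤ^1 ⊕ ℤ/4 ⊕ ℤ/12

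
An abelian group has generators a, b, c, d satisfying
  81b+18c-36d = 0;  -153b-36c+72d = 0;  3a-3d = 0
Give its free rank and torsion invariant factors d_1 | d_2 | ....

rank_ℚ(R)=3; free=4−3=1
SNF(R) diag = [3, 9, 18] → torsion [3, 9, 18]

Answer: M ≅ ℤ^1 ⊕ ℤ/3 ⊕ ℤ/9 ⊕ ℤ/18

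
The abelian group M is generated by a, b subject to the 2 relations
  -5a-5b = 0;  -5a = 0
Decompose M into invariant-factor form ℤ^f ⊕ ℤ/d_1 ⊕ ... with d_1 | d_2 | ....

Answer: M ≅ ℤ/5 ⊕ ℤ/5

Derivation:
rank_ℚ(R)=2; free=2−2=0
SNF(R) diag = [5, 5] → torsion [5, 5]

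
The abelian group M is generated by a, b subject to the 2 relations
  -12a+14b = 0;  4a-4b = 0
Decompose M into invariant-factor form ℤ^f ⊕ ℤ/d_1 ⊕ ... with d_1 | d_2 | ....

Answer: M ≅ ℤ/2 ⊕ ℤ/4

Derivation:
rank_ℚ(R)=2; free=2−2=0
SNF(R) diag = [2, 4] → torsion [2, 4]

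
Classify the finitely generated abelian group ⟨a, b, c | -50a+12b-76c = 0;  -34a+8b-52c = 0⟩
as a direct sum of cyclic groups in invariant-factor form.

rank_ℚ(R)=2; free=3−2=1
SNF(R) diag = [2, 4] → torsion [2, 4]

Answer: M ≅ ℤ^1 ⊕ ℤ/2 ⊕ ℤ/4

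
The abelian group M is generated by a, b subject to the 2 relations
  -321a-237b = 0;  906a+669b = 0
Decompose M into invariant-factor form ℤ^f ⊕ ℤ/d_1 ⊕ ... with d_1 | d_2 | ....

Answer: M ≅ ℤ/3 ⊕ ℤ/9

Derivation:
rank_ℚ(R)=2; free=2−2=0
SNF(R) diag = [3, 9] → torsion [3, 9]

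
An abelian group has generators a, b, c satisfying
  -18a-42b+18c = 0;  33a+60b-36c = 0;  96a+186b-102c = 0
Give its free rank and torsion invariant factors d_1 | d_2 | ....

Answer: M ≅ ℤ/3 ⊕ ℤ/6 ⊕ ℤ/12

Derivation:
rank_ℚ(R)=3; free=3−3=0
SNF(R) diag = [3, 6, 12] → torsion [3, 6, 12]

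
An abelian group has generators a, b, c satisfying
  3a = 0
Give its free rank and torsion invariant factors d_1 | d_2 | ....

Answer: M ≅ ℤ^2 ⊕ ℤ/3

Derivation:
rank_ℚ(R)=1; free=3−1=2
SNF(R) diag = [3] → torsion [3]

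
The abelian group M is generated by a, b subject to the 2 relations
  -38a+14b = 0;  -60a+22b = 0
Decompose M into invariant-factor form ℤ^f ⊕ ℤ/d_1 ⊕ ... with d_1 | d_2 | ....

Answer: M ≅ ℤ/2 ⊕ ℤ/2

Derivation:
rank_ℚ(R)=2; free=2−2=0
SNF(R) diag = [2, 2] → torsion [2, 2]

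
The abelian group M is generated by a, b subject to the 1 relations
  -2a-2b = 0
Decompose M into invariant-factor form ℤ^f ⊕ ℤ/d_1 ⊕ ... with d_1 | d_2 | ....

Answer: M ≅ ℤ^1 ⊕ ℤ/2

Derivation:
rank_ℚ(R)=1; free=2−1=1
SNF(R) diag = [2] → torsion [2]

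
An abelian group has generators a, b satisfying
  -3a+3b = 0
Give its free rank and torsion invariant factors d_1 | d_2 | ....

rank_ℚ(R)=1; free=2−1=1
SNF(R) diag = [3] → torsion [3]

Answer: M ≅ ℤ^1 ⊕ ℤ/3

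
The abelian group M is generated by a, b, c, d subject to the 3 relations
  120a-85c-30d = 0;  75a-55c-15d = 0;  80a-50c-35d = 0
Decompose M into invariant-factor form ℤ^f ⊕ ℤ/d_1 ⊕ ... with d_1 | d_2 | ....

rank_ℚ(R)=3; free=4−3=1
SNF(R) diag = [5, 5, 15] → torsion [5, 5, 15]

Answer: M ≅ ℤ^1 ⊕ ℤ/5 ⊕ ℤ/5 ⊕ ℤ/15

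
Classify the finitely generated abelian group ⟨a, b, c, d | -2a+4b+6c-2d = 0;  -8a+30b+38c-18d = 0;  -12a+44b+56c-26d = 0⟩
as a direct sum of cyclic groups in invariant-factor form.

rank_ℚ(R)=3; free=4−3=1
SNF(R) diag = [2, 2, 2] → torsion [2, 2, 2]

Answer: M ≅ ℤ^1 ⊕ ℤ/2 ⊕ ℤ/2 ⊕ ℤ/2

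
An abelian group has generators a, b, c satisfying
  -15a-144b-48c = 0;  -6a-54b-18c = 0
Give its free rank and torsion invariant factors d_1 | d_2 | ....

rank_ℚ(R)=2; free=3−2=1
SNF(R) diag = [3, 6] → torsion [3, 6]

Answer: M ≅ ℤ^1 ⊕ ℤ/3 ⊕ ℤ/6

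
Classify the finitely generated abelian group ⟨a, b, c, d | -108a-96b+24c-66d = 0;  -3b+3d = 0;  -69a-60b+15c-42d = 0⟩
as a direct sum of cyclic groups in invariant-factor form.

Answer: M ≅ ℤ^1 ⊕ ℤ/3 ⊕ ℤ/3 ⊕ ℤ/6

Derivation:
rank_ℚ(R)=3; free=4−3=1
SNF(R) diag = [3, 3, 6] → torsion [3, 3, 6]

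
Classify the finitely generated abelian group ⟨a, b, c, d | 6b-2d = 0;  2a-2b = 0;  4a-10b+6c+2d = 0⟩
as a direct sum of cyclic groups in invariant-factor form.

rank_ℚ(R)=3; free=4−3=1
SNF(R) diag = [2, 2, 6] → torsion [2, 2, 6]

Answer: M ≅ ℤ^1 ⊕ ℤ/2 ⊕ ℤ/2 ⊕ ℤ/6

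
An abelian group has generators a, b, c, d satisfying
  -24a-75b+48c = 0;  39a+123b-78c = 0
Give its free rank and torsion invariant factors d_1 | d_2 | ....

rank_ℚ(R)=2; free=4−2=2
SNF(R) diag = [3, 9] → torsion [3, 9]

Answer: M ≅ ℤ^2 ⊕ ℤ/3 ⊕ ℤ/9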